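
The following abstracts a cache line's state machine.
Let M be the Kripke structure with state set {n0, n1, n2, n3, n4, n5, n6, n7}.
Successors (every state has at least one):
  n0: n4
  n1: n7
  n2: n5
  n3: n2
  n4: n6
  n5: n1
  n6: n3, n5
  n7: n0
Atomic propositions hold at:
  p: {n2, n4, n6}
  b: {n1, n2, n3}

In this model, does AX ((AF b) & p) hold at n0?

Yes

AF b: least fixpoint, start Z0 = {n1, n2, n3}, add states with every successor in Z. Z1 = {n1, n2, n3, n5}; Z2 = {n1, n2, n3, n5, n6}; Z3 = {n1, n2, n3, n4, n5, n6}; Z4 = {n0, n1, n2, n3, n4, n5, n6}; Z5 = {n0, n1, n2, n3, n4, n5, n6, n7}; fixed.
Sat(AF b) = {n0, n1, n2, n3, n4, n5, n6, n7}
Sat((AF b) & p) = {n2, n4, n6}
Sat(AX ((AF b) & p)) = {s : every successor in {n2, n4, n6}} = {n0, n3, n4}
n0 ∈ Sat(AX ((AF b) & p)) = {n0, n3, n4}, so the formula holds at n0.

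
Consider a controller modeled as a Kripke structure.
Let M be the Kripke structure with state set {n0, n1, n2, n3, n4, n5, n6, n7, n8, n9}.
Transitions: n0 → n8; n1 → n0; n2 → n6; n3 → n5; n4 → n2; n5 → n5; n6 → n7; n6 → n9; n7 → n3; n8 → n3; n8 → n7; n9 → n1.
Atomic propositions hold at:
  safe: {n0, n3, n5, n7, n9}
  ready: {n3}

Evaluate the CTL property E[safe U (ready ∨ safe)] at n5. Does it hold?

Yes

Sat(ready ∨ safe) = {n0, n3, n5, n7, n9}
E[safe U (ready ∨ safe)]: least fixpoint, start Z0 = Sat((ready ∨ safe)) = {n0, n3, n5, n7, n9}, add states in Sat(safe) with some successor in Z. Already a fixed point.
Sat(E[safe U (ready ∨ safe)]) = {n0, n3, n5, n7, n9}
n5 ∈ Sat(E[safe U (ready ∨ safe)]) = {n0, n3, n5, n7, n9}, so the formula holds at n5.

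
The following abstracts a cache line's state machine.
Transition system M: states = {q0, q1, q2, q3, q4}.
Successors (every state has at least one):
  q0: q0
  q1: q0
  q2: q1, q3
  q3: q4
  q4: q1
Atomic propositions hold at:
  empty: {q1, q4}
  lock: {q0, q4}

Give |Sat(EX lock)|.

Sat(EX lock) = {s : some successor in {q0, q4}} = {q0, q1, q3}
|Sat(EX lock)| = |{q0, q1, q3}| = 3.

3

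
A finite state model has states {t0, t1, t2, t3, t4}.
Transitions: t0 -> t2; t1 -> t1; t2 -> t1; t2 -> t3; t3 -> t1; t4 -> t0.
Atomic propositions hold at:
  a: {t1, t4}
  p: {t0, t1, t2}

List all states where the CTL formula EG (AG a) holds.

{t1}

AG a: greatest fixpoint, start Z0 = {t1, t4}, keep only states in Sat with every successor in Z. Z1 = {t1}; fixed.
Sat(AG a) = {t1}
EG (AG a): greatest fixpoint, start Z0 = {t1}, keep only states in Sat with some successor in Z. Already a fixed point.
Sat(EG (AG a)) = {t1}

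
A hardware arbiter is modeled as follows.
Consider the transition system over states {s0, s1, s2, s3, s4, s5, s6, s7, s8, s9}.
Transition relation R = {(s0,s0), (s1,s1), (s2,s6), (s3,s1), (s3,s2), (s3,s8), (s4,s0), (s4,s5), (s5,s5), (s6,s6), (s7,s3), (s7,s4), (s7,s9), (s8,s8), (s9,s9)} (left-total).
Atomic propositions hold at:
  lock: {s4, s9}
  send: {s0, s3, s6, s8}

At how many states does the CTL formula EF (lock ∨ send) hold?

Sat(lock ∨ send) = {s0, s3, s4, s6, s8, s9}
EF (lock ∨ send): least fixpoint, start Z0 = {s0, s3, s4, s6, s8, s9}, add states with some successor in Z. Z1 = {s0, s2, s3, s4, s6, s7, s8, s9}; fixed.
Sat(EF (lock ∨ send)) = {s0, s2, s3, s4, s6, s7, s8, s9}
|Sat(EF (lock ∨ send))| = |{s0, s2, s3, s4, s6, s7, s8, s9}| = 8.

8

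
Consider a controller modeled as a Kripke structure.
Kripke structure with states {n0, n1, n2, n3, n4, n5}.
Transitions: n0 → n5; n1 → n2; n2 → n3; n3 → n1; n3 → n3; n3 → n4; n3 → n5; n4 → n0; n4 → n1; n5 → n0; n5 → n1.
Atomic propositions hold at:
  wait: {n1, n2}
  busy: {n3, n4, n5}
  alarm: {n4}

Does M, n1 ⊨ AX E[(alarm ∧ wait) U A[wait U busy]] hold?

Sat(alarm ∧ wait) = ∅
A[wait U busy]: least fixpoint, start Z0 = Sat(busy) = {n3, n4, n5}, add states in Sat(wait) with every successor in Z. Z1 = {n2, n3, n4, n5}; Z2 = {n1, n2, n3, n4, n5}; fixed.
Sat(A[wait U busy]) = {n1, n2, n3, n4, n5}
E[(alarm ∧ wait) U A[wait U busy]]: least fixpoint, start Z0 = Sat(A[wait U busy]) = {n1, n2, n3, n4, n5}, add states in Sat(alarm ∧ wait) with some successor in Z. Already a fixed point.
Sat(E[(alarm ∧ wait) U A[wait U busy]]) = {n1, n2, n3, n4, n5}
Sat(AX E[(alarm ∧ wait) U A[wait U busy]]) = {s : every successor in {n1, n2, n3, n4, n5}} = {n0, n1, n2, n3}
n1 ∈ Sat(AX E[(alarm ∧ wait) U A[wait U busy]]) = {n0, n1, n2, n3}, so the formula holds at n1.

Yes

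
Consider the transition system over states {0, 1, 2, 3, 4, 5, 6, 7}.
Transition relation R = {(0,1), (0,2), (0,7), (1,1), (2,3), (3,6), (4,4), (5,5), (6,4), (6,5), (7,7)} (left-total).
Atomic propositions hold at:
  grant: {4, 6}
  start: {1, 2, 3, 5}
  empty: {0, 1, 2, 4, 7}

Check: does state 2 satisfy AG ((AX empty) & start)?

Sat(AX empty) = {s : every successor in {0, 1, 2, 4, 7}} = {0, 1, 4, 7}
Sat((AX empty) & start) = {1}
AG ((AX empty) & start): greatest fixpoint, start Z0 = {1}, keep only states in Sat with every successor in Z. Already a fixed point.
Sat(AG ((AX empty) & start)) = {1}
2 ∉ Sat(AG ((AX empty) & start)) = {1}, so the formula does not hold at 2.

No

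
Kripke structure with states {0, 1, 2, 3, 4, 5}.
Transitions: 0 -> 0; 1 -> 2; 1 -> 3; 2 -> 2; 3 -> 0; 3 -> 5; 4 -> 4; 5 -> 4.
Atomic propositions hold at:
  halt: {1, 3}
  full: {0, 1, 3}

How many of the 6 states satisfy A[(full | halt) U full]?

3

Sat(full | halt) = {0, 1, 3}
A[(full | halt) U full]: least fixpoint, start Z0 = Sat(full) = {0, 1, 3}, add states in Sat(full | halt) with every successor in Z. Already a fixed point.
Sat(A[(full | halt) U full]) = {0, 1, 3}
|Sat(A[(full | halt) U full])| = |{0, 1, 3}| = 3.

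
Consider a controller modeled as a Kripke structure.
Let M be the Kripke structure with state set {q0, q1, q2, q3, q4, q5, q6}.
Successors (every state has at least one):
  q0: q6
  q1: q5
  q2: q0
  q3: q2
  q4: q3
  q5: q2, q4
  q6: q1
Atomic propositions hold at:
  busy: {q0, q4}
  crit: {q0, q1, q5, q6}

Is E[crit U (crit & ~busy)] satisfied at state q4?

Sat(~busy) = {q1, q2, q3, q5, q6}
Sat(crit & ~busy) = {q1, q5, q6}
E[crit U (crit & ~busy)]: least fixpoint, start Z0 = Sat((crit & ~busy)) = {q1, q5, q6}, add states in Sat(crit) with some successor in Z. Z1 = {q0, q1, q5, q6}; fixed.
Sat(E[crit U (crit & ~busy)]) = {q0, q1, q5, q6}
q4 ∉ Sat(E[crit U (crit & ~busy)]) = {q0, q1, q5, q6}, so the formula does not hold at q4.

No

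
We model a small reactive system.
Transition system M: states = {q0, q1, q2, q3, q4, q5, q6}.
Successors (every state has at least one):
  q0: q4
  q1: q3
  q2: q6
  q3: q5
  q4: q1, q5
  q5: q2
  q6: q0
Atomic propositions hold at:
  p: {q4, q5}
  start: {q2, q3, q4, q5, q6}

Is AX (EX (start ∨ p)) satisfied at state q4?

Sat(start ∨ p) = {q2, q3, q4, q5, q6}
Sat(EX (start ∨ p)) = {s : some successor in {q2, q3, q4, q5, q6}} = {q0, q1, q2, q3, q4, q5}
Sat(AX (EX (start ∨ p))) = {s : every successor in {q0, q1, q2, q3, q4, q5}} = {q0, q1, q3, q4, q5, q6}
q4 ∈ Sat(AX (EX (start ∨ p))) = {q0, q1, q3, q4, q5, q6}, so the formula holds at q4.

Yes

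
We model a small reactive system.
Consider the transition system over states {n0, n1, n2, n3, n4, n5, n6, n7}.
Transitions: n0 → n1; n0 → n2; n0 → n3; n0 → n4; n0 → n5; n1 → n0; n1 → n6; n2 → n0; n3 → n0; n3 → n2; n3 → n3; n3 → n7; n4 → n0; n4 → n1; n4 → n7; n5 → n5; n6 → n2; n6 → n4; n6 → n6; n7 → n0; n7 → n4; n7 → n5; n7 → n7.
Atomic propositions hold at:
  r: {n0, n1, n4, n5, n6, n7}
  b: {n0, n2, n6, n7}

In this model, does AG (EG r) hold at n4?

EG r: greatest fixpoint, start Z0 = {n0, n1, n4, n5, n6, n7}, keep only states in Sat with some successor in Z. Already a fixed point.
Sat(EG r) = {n0, n1, n4, n5, n6, n7}
AG (EG r): greatest fixpoint, start Z0 = {n0, n1, n4, n5, n6, n7}, keep only states in Sat with every successor in Z. Z1 = {n1, n4, n5, n7}; Z2 = {n5}; fixed.
Sat(AG (EG r)) = {n5}
n4 ∉ Sat(AG (EG r)) = {n5}, so the formula does not hold at n4.

No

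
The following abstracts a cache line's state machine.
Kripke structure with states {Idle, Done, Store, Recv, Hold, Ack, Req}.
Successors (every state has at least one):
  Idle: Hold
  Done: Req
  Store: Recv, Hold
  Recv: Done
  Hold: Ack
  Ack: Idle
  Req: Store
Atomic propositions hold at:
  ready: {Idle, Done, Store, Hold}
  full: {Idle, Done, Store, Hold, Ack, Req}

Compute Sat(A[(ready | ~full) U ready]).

{Idle, Done, Store, Recv, Hold}

Sat(~full) = {Recv}
Sat(ready | ~full) = {Idle, Done, Store, Recv, Hold}
A[(ready | ~full) U ready]: least fixpoint, start Z0 = Sat(ready) = {Idle, Done, Store, Hold}, add states in Sat(ready | ~full) with every successor in Z. Z1 = {Idle, Done, Store, Recv, Hold}; fixed.
Sat(A[(ready | ~full) U ready]) = {Idle, Done, Store, Recv, Hold}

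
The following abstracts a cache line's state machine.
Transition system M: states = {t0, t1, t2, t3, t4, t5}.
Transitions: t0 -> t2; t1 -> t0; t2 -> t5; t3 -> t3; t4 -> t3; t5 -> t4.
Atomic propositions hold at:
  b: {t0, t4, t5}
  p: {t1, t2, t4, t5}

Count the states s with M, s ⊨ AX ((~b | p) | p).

Sat(~b) = {t1, t2, t3}
Sat(~b | p) = {t1, t2, t3, t4, t5}
Sat((~b | p) | p) = {t1, t2, t3, t4, t5}
Sat(AX ((~b | p) | p)) = {s : every successor in {t1, t2, t3, t4, t5}} = {t0, t2, t3, t4, t5}
|Sat(AX ((~b | p) | p))| = |{t0, t2, t3, t4, t5}| = 5.

5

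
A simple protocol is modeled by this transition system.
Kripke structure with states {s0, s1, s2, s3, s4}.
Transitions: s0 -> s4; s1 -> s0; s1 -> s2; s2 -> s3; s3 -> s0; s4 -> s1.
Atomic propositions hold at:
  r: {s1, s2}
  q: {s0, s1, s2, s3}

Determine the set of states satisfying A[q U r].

A[q U r]: least fixpoint, start Z0 = Sat(r) = {s1, s2}, add states in Sat(q) with every successor in Z. Already a fixed point.
Sat(A[q U r]) = {s1, s2}

{s1, s2}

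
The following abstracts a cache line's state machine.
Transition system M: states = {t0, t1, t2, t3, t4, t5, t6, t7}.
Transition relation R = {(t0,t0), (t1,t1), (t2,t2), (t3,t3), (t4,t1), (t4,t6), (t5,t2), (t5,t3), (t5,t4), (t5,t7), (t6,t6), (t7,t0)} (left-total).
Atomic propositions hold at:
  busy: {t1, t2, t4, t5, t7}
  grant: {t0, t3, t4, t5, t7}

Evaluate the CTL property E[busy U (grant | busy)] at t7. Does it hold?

Sat(grant | busy) = {t0, t1, t2, t3, t4, t5, t7}
E[busy U (grant | busy)]: least fixpoint, start Z0 = Sat((grant | busy)) = {t0, t1, t2, t3, t4, t5, t7}, add states in Sat(busy) with some successor in Z. Already a fixed point.
Sat(E[busy U (grant | busy)]) = {t0, t1, t2, t3, t4, t5, t7}
t7 ∈ Sat(E[busy U (grant | busy)]) = {t0, t1, t2, t3, t4, t5, t7}, so the formula holds at t7.

Yes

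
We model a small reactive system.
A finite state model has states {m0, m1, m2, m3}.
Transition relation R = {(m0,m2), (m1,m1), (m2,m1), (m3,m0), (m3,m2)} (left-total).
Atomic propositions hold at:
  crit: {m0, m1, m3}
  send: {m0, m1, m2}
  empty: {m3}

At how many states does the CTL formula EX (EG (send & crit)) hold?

Sat(send & crit) = {m0, m1}
EG (send & crit): greatest fixpoint, start Z0 = {m0, m1}, keep only states in Sat with some successor in Z. Z1 = {m1}; fixed.
Sat(EG (send & crit)) = {m1}
Sat(EX (EG (send & crit))) = {s : some successor in {m1}} = {m1, m2}
|Sat(EX (EG (send & crit)))| = |{m1, m2}| = 2.

2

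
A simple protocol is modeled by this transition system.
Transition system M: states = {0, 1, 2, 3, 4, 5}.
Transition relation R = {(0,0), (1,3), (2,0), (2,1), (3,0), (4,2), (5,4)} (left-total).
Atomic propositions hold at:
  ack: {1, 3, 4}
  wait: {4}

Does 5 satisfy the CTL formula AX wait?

Sat(AX wait) = {s : every successor in {4}} = {5}
5 ∈ Sat(AX wait) = {5}, so the formula holds at 5.

Yes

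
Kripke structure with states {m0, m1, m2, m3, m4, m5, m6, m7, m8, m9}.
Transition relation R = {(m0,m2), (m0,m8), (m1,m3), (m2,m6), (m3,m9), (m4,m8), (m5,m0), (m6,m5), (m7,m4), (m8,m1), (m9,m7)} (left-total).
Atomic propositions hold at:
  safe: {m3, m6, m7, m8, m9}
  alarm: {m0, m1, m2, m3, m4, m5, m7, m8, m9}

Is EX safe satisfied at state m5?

No

Sat(EX safe) = {s : some successor in {m3, m6, m7, m8, m9}} = {m0, m1, m2, m3, m4, m9}
m5 ∉ Sat(EX safe) = {m0, m1, m2, m3, m4, m9}, so the formula does not hold at m5.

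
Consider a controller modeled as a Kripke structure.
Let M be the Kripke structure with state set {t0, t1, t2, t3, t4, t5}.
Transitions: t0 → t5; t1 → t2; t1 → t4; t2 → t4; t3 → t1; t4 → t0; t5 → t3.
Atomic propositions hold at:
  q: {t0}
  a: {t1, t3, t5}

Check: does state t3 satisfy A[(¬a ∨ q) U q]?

Sat(¬a) = {t0, t2, t4}
Sat(¬a ∨ q) = {t0, t2, t4}
A[(¬a ∨ q) U q]: least fixpoint, start Z0 = Sat(q) = {t0}, add states in Sat(¬a ∨ q) with every successor in Z. Z1 = {t0, t4}; Z2 = {t0, t2, t4}; fixed.
Sat(A[(¬a ∨ q) U q]) = {t0, t2, t4}
t3 ∉ Sat(A[(¬a ∨ q) U q]) = {t0, t2, t4}, so the formula does not hold at t3.

No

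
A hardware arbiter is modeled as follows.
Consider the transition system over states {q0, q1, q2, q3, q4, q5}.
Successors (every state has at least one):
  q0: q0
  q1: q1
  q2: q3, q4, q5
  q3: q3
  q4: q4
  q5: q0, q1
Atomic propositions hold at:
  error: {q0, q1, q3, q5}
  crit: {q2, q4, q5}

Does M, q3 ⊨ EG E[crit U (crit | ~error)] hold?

Sat(~error) = {q2, q4}
Sat(crit | ~error) = {q2, q4, q5}
E[crit U (crit | ~error)]: least fixpoint, start Z0 = Sat((crit | ~error)) = {q2, q4, q5}, add states in Sat(crit) with some successor in Z. Already a fixed point.
Sat(E[crit U (crit | ~error)]) = {q2, q4, q5}
EG E[crit U (crit | ~error)]: greatest fixpoint, start Z0 = {q2, q4, q5}, keep only states in Sat with some successor in Z. Z1 = {q2, q4}; fixed.
Sat(EG E[crit U (crit | ~error)]) = {q2, q4}
q3 ∉ Sat(EG E[crit U (crit | ~error)]) = {q2, q4}, so the formula does not hold at q3.

No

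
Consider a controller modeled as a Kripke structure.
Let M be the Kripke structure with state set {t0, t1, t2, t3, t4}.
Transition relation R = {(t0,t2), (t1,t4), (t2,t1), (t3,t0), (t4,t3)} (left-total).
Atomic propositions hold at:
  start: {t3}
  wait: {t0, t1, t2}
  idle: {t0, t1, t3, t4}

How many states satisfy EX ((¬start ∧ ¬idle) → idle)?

Sat(¬start) = {t0, t1, t2, t4}
Sat(¬idle) = {t2}
Sat(¬start ∧ ¬idle) = {t2}
Sat((¬start ∧ ¬idle) → idle) = {t0, t1, t3, t4}
Sat(EX ((¬start ∧ ¬idle) → idle)) = {s : some successor in {t0, t1, t3, t4}} = {t1, t2, t3, t4}
|Sat(EX ((¬start ∧ ¬idle) → idle))| = |{t1, t2, t3, t4}| = 4.

4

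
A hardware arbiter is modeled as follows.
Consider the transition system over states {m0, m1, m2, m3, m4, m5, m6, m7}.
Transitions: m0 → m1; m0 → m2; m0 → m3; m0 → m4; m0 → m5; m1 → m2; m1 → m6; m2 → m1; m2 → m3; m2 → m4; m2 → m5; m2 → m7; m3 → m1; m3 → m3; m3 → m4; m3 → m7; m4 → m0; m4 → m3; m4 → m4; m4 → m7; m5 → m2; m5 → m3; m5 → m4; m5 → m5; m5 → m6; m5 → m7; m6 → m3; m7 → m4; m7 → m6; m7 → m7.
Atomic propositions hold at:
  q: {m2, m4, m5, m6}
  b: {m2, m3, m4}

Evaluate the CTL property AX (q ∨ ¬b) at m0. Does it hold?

No

Sat(¬b) = {m0, m1, m5, m6, m7}
Sat(q ∨ ¬b) = {m0, m1, m2, m4, m5, m6, m7}
Sat(AX (q ∨ ¬b)) = {s : every successor in {m0, m1, m2, m4, m5, m6, m7}} = {m1, m7}
m0 ∉ Sat(AX (q ∨ ¬b)) = {m1, m7}, so the formula does not hold at m0.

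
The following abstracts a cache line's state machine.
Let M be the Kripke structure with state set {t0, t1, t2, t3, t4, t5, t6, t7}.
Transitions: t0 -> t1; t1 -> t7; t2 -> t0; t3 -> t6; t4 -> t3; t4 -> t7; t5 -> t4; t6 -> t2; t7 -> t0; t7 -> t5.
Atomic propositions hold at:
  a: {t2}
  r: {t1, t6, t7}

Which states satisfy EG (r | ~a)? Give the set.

{t0, t1, t4, t5, t7}

Sat(~a) = {t0, t1, t3, t4, t5, t6, t7}
Sat(r | ~a) = {t0, t1, t3, t4, t5, t6, t7}
EG (r | ~a): greatest fixpoint, start Z0 = {t0, t1, t3, t4, t5, t6, t7}, keep only states in Sat with some successor in Z. Z1 = {t0, t1, t3, t4, t5, t7}; Z2 = {t0, t1, t4, t5, t7}; fixed.
Sat(EG (r | ~a)) = {t0, t1, t4, t5, t7}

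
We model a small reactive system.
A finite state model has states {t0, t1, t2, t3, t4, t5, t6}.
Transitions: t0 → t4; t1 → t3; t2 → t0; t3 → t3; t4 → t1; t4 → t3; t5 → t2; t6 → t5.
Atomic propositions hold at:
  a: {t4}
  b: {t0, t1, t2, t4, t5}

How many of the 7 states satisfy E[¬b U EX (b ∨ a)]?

Sat(¬b) = {t3, t6}
Sat(b ∨ a) = {t0, t1, t2, t4, t5}
Sat(EX (b ∨ a)) = {s : some successor in {t0, t1, t2, t4, t5}} = {t0, t2, t4, t5, t6}
E[¬b U EX (b ∨ a)]: least fixpoint, start Z0 = Sat(EX (b ∨ a)) = {t0, t2, t4, t5, t6}, add states in Sat(¬b) with some successor in Z. Already a fixed point.
Sat(E[¬b U EX (b ∨ a)]) = {t0, t2, t4, t5, t6}
|Sat(E[¬b U EX (b ∨ a)])| = |{t0, t2, t4, t5, t6}| = 5.

5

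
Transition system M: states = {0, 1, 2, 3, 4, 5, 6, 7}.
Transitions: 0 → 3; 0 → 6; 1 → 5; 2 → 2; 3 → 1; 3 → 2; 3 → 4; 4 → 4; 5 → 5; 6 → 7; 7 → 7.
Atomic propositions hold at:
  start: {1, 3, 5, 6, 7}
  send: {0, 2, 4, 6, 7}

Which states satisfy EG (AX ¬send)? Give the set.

Sat(¬send) = {1, 3, 5}
Sat(AX ¬send) = {s : every successor in {1, 3, 5}} = {1, 5}
EG (AX ¬send): greatest fixpoint, start Z0 = {1, 5}, keep only states in Sat with some successor in Z. Already a fixed point.
Sat(EG (AX ¬send)) = {1, 5}

{1, 5}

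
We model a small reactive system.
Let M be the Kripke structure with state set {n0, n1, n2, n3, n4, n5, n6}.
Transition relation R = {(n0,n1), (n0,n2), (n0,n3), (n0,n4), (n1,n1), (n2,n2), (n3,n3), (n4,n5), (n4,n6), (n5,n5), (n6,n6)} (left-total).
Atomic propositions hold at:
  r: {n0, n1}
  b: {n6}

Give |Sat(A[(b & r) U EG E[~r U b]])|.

Sat(b & r) = ∅
Sat(~r) = {n2, n3, n4, n5, n6}
E[~r U b]: least fixpoint, start Z0 = Sat(b) = {n6}, add states in Sat(~r) with some successor in Z. Z1 = {n4, n6}; fixed.
Sat(E[~r U b]) = {n4, n6}
EG E[~r U b]: greatest fixpoint, start Z0 = {n4, n6}, keep only states in Sat with some successor in Z. Already a fixed point.
Sat(EG E[~r U b]) = {n4, n6}
A[(b & r) U EG E[~r U b]]: least fixpoint, start Z0 = Sat(EG E[~r U b]) = {n4, n6}, add states in Sat(b & r) with every successor in Z. Already a fixed point.
Sat(A[(b & r) U EG E[~r U b]]) = {n4, n6}
|Sat(A[(b & r) U EG E[~r U b]])| = |{n4, n6}| = 2.

2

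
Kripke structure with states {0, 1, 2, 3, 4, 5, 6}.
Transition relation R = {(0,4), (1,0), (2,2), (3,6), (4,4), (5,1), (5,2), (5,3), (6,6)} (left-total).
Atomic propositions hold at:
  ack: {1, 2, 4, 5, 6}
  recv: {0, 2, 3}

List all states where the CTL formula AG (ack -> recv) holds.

{2}

Sat(ack -> recv) = {0, 2, 3}
AG (ack -> recv): greatest fixpoint, start Z0 = {0, 2, 3}, keep only states in Sat with every successor in Z. Z1 = {2}; fixed.
Sat(AG (ack -> recv)) = {2}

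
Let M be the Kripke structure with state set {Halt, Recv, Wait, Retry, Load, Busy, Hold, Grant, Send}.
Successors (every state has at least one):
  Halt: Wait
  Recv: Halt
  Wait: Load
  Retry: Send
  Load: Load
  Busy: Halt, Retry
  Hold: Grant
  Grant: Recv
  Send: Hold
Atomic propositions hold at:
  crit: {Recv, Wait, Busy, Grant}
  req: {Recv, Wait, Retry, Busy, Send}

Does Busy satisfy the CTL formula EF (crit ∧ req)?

Yes

Sat(crit ∧ req) = {Recv, Wait, Busy}
EF (crit ∧ req): least fixpoint, start Z0 = {Recv, Wait, Busy}, add states with some successor in Z. Z1 = {Halt, Recv, Wait, Busy, Grant}; Z2 = {Halt, Recv, Wait, Busy, Hold, Grant}; Z3 = {Halt, Recv, Wait, Busy, Hold, Grant, Send}; Z4 = {Halt, Recv, Wait, Retry, Busy, Hold, Grant, Send}; fixed.
Sat(EF (crit ∧ req)) = {Halt, Recv, Wait, Retry, Busy, Hold, Grant, Send}
Busy ∈ Sat(EF (crit ∧ req)) = {Halt, Recv, Wait, Retry, Busy, Hold, Grant, Send}, so the formula holds at Busy.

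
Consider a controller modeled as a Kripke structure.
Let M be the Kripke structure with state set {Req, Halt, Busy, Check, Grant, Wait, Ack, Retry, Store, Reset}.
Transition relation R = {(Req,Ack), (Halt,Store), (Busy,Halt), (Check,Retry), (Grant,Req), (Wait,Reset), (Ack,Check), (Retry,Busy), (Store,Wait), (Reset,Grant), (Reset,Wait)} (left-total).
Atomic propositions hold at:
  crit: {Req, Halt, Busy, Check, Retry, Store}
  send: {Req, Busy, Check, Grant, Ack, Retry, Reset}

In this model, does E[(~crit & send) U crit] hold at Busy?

Sat(~crit) = {Grant, Wait, Ack, Reset}
Sat(~crit & send) = {Grant, Ack, Reset}
E[(~crit & send) U crit]: least fixpoint, start Z0 = Sat(crit) = {Req, Halt, Busy, Check, Retry, Store}, add states in Sat(~crit & send) with some successor in Z. Z1 = {Req, Halt, Busy, Check, Grant, Ack, Retry, Store}; Z2 = {Req, Halt, Busy, Check, Grant, Ack, Retry, Store, Reset}; fixed.
Sat(E[(~crit & send) U crit]) = {Req, Halt, Busy, Check, Grant, Ack, Retry, Store, Reset}
Busy ∈ Sat(E[(~crit & send) U crit]) = {Req, Halt, Busy, Check, Grant, Ack, Retry, Store, Reset}, so the formula holds at Busy.

Yes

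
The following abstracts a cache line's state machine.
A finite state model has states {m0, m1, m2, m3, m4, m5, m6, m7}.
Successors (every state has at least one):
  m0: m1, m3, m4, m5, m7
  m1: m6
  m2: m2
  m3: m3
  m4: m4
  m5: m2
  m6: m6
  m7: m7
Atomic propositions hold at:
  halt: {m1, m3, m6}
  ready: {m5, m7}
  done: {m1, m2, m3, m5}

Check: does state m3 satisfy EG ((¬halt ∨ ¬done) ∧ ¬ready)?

Sat(¬halt) = {m0, m2, m4, m5, m7}
Sat(¬done) = {m0, m4, m6, m7}
Sat(¬halt ∨ ¬done) = {m0, m2, m4, m5, m6, m7}
Sat(¬ready) = {m0, m1, m2, m3, m4, m6}
Sat((¬halt ∨ ¬done) ∧ ¬ready) = {m0, m2, m4, m6}
EG ((¬halt ∨ ¬done) ∧ ¬ready): greatest fixpoint, start Z0 = {m0, m2, m4, m6}, keep only states in Sat with some successor in Z. Already a fixed point.
Sat(EG ((¬halt ∨ ¬done) ∧ ¬ready)) = {m0, m2, m4, m6}
m3 ∉ Sat(EG ((¬halt ∨ ¬done) ∧ ¬ready)) = {m0, m2, m4, m6}, so the formula does not hold at m3.

No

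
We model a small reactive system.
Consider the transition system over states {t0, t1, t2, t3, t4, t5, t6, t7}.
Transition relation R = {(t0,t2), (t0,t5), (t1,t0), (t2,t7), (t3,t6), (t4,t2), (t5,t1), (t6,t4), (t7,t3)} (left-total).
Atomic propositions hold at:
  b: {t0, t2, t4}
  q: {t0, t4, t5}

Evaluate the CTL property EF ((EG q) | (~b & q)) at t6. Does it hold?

EG q: greatest fixpoint, start Z0 = {t0, t4, t5}, keep only states in Sat with some successor in Z. Z1 = {t0}; Z2 = ∅; fixed.
Sat(EG q) = ∅
Sat(~b) = {t1, t3, t5, t6, t7}
Sat(~b & q) = {t5}
Sat((EG q) | (~b & q)) = {t5}
EF ((EG q) | (~b & q)): least fixpoint, start Z0 = {t5}, add states with some successor in Z. Z1 = {t0, t5}; Z2 = {t0, t1, t5}; fixed.
Sat(EF ((EG q) | (~b & q))) = {t0, t1, t5}
t6 ∉ Sat(EF ((EG q) | (~b & q))) = {t0, t1, t5}, so the formula does not hold at t6.

No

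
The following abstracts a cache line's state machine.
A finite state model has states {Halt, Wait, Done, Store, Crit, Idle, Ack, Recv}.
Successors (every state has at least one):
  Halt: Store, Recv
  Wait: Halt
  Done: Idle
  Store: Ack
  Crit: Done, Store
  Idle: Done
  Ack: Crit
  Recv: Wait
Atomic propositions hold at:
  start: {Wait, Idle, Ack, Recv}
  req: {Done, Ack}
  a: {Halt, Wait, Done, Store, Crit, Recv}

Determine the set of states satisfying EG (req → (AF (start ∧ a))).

Sat(start ∧ a) = {Wait, Recv}
AF (start ∧ a): least fixpoint, start Z0 = {Wait, Recv}, add states with every successor in Z. Already a fixed point.
Sat(AF (start ∧ a)) = {Wait, Recv}
Sat(req → (AF (start ∧ a))) = {Halt, Wait, Store, Crit, Idle, Recv}
EG (req → (AF (start ∧ a))): greatest fixpoint, start Z0 = {Halt, Wait, Store, Crit, Idle, Recv}, keep only states in Sat with some successor in Z. Z1 = {Halt, Wait, Crit, Recv}; Z2 = {Halt, Wait, Recv}; fixed.
Sat(EG (req → (AF (start ∧ a)))) = {Halt, Wait, Recv}

{Halt, Wait, Recv}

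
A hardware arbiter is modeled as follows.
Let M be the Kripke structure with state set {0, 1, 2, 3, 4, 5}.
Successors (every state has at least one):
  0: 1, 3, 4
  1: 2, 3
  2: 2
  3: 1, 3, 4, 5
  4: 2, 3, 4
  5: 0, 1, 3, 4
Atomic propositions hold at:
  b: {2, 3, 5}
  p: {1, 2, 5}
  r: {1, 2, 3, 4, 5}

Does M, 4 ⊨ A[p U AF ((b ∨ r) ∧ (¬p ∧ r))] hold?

Yes

Sat(b ∨ r) = {1, 2, 3, 4, 5}
Sat(¬p) = {0, 3, 4}
Sat(¬p ∧ r) = {3, 4}
Sat((b ∨ r) ∧ (¬p ∧ r)) = {3, 4}
AF ((b ∨ r) ∧ (¬p ∧ r)): least fixpoint, start Z0 = {3, 4}, add states with every successor in Z. Already a fixed point.
Sat(AF ((b ∨ r) ∧ (¬p ∧ r))) = {3, 4}
A[p U AF ((b ∨ r) ∧ (¬p ∧ r))]: least fixpoint, start Z0 = Sat(AF ((b ∨ r) ∧ (¬p ∧ r))) = {3, 4}, add states in Sat(p) with every successor in Z. Already a fixed point.
Sat(A[p U AF ((b ∨ r) ∧ (¬p ∧ r))]) = {3, 4}
4 ∈ Sat(A[p U AF ((b ∨ r) ∧ (¬p ∧ r))]) = {3, 4}, so the formula holds at 4.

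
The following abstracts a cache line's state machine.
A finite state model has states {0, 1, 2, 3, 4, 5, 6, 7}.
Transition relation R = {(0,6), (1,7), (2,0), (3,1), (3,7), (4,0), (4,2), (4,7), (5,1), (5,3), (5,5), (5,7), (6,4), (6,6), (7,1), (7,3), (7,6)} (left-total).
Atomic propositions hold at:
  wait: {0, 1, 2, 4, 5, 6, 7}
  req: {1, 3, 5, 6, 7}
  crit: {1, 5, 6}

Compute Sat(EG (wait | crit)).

Sat(wait | crit) = {0, 1, 2, 4, 5, 6, 7}
EG (wait | crit): greatest fixpoint, start Z0 = {0, 1, 2, 4, 5, 6, 7}, keep only states in Sat with some successor in Z. Already a fixed point.
Sat(EG (wait | crit)) = {0, 1, 2, 4, 5, 6, 7}

{0, 1, 2, 4, 5, 6, 7}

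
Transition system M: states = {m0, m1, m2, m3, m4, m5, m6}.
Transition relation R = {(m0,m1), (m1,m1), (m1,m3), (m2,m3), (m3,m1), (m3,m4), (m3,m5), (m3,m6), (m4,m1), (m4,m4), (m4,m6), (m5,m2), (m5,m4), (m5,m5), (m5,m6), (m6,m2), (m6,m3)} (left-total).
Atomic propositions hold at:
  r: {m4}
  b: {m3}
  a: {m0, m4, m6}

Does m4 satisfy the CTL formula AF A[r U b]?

No

A[r U b]: least fixpoint, start Z0 = Sat(b) = {m3}, add states in Sat(r) with every successor in Z. Already a fixed point.
Sat(A[r U b]) = {m3}
AF A[r U b]: least fixpoint, start Z0 = {m3}, add states with every successor in Z. Z1 = {m2, m3}; Z2 = {m2, m3, m6}; fixed.
Sat(AF A[r U b]) = {m2, m3, m6}
m4 ∉ Sat(AF A[r U b]) = {m2, m3, m6}, so the formula does not hold at m4.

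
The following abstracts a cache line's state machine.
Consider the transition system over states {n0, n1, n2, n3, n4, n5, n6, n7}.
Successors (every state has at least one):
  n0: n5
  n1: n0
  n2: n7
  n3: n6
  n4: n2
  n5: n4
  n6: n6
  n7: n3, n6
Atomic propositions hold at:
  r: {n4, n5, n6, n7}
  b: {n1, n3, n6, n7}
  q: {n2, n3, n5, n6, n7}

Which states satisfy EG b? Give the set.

{n3, n6, n7}

EG b: greatest fixpoint, start Z0 = {n1, n3, n6, n7}, keep only states in Sat with some successor in Z. Z1 = {n3, n6, n7}; fixed.
Sat(EG b) = {n3, n6, n7}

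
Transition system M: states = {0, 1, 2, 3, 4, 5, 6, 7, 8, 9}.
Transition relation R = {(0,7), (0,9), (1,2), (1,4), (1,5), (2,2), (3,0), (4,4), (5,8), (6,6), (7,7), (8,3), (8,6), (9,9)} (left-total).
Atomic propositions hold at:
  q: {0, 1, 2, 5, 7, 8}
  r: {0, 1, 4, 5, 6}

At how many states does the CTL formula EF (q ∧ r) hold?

Sat(q ∧ r) = {0, 1, 5}
EF (q ∧ r): least fixpoint, start Z0 = {0, 1, 5}, add states with some successor in Z. Z1 = {0, 1, 3, 5}; Z2 = {0, 1, 3, 5, 8}; fixed.
Sat(EF (q ∧ r)) = {0, 1, 3, 5, 8}
|Sat(EF (q ∧ r))| = |{0, 1, 3, 5, 8}| = 5.

5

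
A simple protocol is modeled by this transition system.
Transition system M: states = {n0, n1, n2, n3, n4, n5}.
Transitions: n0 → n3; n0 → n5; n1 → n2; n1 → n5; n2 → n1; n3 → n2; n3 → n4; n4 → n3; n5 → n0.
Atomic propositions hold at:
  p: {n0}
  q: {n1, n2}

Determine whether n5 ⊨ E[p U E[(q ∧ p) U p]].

Sat(q ∧ p) = ∅
E[(q ∧ p) U p]: least fixpoint, start Z0 = Sat(p) = {n0}, add states in Sat(q ∧ p) with some successor in Z. Already a fixed point.
Sat(E[(q ∧ p) U p]) = {n0}
E[p U E[(q ∧ p) U p]]: least fixpoint, start Z0 = Sat(E[(q ∧ p) U p]) = {n0}, add states in Sat(p) with some successor in Z. Already a fixed point.
Sat(E[p U E[(q ∧ p) U p]]) = {n0}
n5 ∉ Sat(E[p U E[(q ∧ p) U p]]) = {n0}, so the formula does not hold at n5.

No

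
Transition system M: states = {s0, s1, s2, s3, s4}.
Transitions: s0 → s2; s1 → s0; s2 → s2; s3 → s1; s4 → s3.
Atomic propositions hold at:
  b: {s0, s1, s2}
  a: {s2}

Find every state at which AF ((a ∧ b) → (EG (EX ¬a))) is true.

Sat(a ∧ b) = {s2}
Sat(¬a) = {s0, s1, s3, s4}
Sat(EX ¬a) = {s : some successor in {s0, s1, s3, s4}} = {s1, s3, s4}
EG (EX ¬a): greatest fixpoint, start Z0 = {s1, s3, s4}, keep only states in Sat with some successor in Z. Z1 = {s3, s4}; Z2 = {s4}; Z3 = ∅; fixed.
Sat(EG (EX ¬a)) = ∅
Sat((a ∧ b) → (EG (EX ¬a))) = {s0, s1, s3, s4}
AF ((a ∧ b) → (EG (EX ¬a))): least fixpoint, start Z0 = {s0, s1, s3, s4}, add states with every successor in Z. Already a fixed point.
Sat(AF ((a ∧ b) → (EG (EX ¬a)))) = {s0, s1, s3, s4}

{s0, s1, s3, s4}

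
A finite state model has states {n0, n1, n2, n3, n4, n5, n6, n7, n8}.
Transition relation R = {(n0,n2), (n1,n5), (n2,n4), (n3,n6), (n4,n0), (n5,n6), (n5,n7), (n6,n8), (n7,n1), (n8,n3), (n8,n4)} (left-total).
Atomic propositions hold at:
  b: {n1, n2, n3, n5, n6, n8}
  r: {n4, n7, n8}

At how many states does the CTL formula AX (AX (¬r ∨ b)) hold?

Sat(¬r) = {n0, n1, n2, n3, n5, n6}
Sat(¬r ∨ b) = {n0, n1, n2, n3, n5, n6, n8}
Sat(AX (¬r ∨ b)) = {s : every successor in {n0, n1, n2, n3, n5, n6, n8}} = {n0, n1, n3, n4, n6, n7}
Sat(AX (AX (¬r ∨ b))) = {s : every successor in {n0, n1, n3, n4, n6, n7}} = {n2, n3, n4, n5, n7, n8}
|Sat(AX (AX (¬r ∨ b)))| = |{n2, n3, n4, n5, n7, n8}| = 6.

6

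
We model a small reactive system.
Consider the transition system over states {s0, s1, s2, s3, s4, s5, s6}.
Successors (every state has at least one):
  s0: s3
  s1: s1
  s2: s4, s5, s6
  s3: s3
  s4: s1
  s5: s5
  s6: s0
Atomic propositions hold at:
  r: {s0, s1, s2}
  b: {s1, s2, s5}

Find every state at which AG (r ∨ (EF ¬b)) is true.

Sat(¬b) = {s0, s3, s4, s6}
EF ¬b: least fixpoint, start Z0 = {s0, s3, s4, s6}, add states with some successor in Z. Z1 = {s0, s2, s3, s4, s6}; fixed.
Sat(EF ¬b) = {s0, s2, s3, s4, s6}
Sat(r ∨ (EF ¬b)) = {s0, s1, s2, s3, s4, s6}
AG (r ∨ (EF ¬b)): greatest fixpoint, start Z0 = {s0, s1, s2, s3, s4, s6}, keep only states in Sat with every successor in Z. Z1 = {s0, s1, s3, s4, s6}; fixed.
Sat(AG (r ∨ (EF ¬b))) = {s0, s1, s3, s4, s6}

{s0, s1, s3, s4, s6}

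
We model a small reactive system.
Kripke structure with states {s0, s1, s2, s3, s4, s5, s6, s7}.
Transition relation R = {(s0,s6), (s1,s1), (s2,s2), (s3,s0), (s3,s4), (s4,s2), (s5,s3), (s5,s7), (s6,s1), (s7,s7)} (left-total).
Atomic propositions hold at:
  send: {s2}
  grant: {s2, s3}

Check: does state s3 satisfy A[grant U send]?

No

A[grant U send]: least fixpoint, start Z0 = Sat(send) = {s2}, add states in Sat(grant) with every successor in Z. Already a fixed point.
Sat(A[grant U send]) = {s2}
s3 ∉ Sat(A[grant U send]) = {s2}, so the formula does not hold at s3.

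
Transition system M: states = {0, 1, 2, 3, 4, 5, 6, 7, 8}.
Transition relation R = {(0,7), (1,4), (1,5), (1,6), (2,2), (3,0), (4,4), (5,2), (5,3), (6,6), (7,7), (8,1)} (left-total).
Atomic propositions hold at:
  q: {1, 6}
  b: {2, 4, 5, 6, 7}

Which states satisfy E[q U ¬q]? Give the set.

Sat(¬q) = {0, 2, 3, 4, 5, 7, 8}
E[q U ¬q]: least fixpoint, start Z0 = Sat(¬q) = {0, 2, 3, 4, 5, 7, 8}, add states in Sat(q) with some successor in Z. Z1 = {0, 1, 2, 3, 4, 5, 7, 8}; fixed.
Sat(E[q U ¬q]) = {0, 1, 2, 3, 4, 5, 7, 8}

{0, 1, 2, 3, 4, 5, 7, 8}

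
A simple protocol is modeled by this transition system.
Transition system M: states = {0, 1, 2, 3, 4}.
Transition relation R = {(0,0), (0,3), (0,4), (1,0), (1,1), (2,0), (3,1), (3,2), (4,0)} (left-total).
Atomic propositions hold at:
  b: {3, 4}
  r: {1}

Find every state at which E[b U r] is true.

E[b U r]: least fixpoint, start Z0 = Sat(r) = {1}, add states in Sat(b) with some successor in Z. Z1 = {1, 3}; fixed.
Sat(E[b U r]) = {1, 3}

{1, 3}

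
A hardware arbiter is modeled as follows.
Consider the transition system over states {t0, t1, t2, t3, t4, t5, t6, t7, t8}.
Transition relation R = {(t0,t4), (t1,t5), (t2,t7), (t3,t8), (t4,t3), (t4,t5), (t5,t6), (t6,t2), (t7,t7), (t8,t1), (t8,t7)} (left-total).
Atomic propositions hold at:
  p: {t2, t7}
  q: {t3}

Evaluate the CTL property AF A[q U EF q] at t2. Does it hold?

No

EF q: least fixpoint, start Z0 = {t3}, add states with some successor in Z. Z1 = {t3, t4}; Z2 = {t0, t3, t4}; fixed.
Sat(EF q) = {t0, t3, t4}
A[q U EF q]: least fixpoint, start Z0 = Sat(EF q) = {t0, t3, t4}, add states in Sat(q) with every successor in Z. Already a fixed point.
Sat(A[q U EF q]) = {t0, t3, t4}
AF A[q U EF q]: least fixpoint, start Z0 = {t0, t3, t4}, add states with every successor in Z. Already a fixed point.
Sat(AF A[q U EF q]) = {t0, t3, t4}
t2 ∉ Sat(AF A[q U EF q]) = {t0, t3, t4}, so the formula does not hold at t2.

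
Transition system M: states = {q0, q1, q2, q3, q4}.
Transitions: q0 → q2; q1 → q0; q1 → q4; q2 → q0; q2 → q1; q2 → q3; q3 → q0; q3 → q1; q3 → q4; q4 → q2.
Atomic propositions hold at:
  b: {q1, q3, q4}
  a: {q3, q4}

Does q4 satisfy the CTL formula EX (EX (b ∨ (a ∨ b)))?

Yes

Sat(a ∨ b) = {q1, q3, q4}
Sat(b ∨ (a ∨ b)) = {q1, q3, q4}
Sat(EX (b ∨ (a ∨ b))) = {s : some successor in {q1, q3, q4}} = {q1, q2, q3}
Sat(EX (EX (b ∨ (a ∨ b)))) = {s : some successor in {q1, q2, q3}} = {q0, q2, q3, q4}
q4 ∈ Sat(EX (EX (b ∨ (a ∨ b)))) = {q0, q2, q3, q4}, so the formula holds at q4.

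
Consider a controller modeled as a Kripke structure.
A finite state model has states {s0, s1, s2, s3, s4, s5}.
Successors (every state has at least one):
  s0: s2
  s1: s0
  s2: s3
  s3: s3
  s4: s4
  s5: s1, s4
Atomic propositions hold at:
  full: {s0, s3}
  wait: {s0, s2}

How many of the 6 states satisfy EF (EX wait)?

Sat(EX wait) = {s : some successor in {s0, s2}} = {s0, s1}
EF (EX wait): least fixpoint, start Z0 = {s0, s1}, add states with some successor in Z. Z1 = {s0, s1, s5}; fixed.
Sat(EF (EX wait)) = {s0, s1, s5}
|Sat(EF (EX wait))| = |{s0, s1, s5}| = 3.

3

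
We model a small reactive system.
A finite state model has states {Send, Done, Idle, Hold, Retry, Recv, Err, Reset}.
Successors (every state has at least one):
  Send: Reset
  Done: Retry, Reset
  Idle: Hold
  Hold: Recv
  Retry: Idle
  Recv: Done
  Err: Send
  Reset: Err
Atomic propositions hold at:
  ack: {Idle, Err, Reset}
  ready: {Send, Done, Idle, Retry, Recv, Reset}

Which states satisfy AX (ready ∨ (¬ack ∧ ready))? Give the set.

{Send, Done, Hold, Retry, Recv, Err}

Sat(¬ack) = {Send, Done, Hold, Retry, Recv}
Sat(¬ack ∧ ready) = {Send, Done, Retry, Recv}
Sat(ready ∨ (¬ack ∧ ready)) = {Send, Done, Idle, Retry, Recv, Reset}
Sat(AX (ready ∨ (¬ack ∧ ready))) = {s : every successor in {Send, Done, Idle, Retry, Recv, Reset}} = {Send, Done, Hold, Retry, Recv, Err}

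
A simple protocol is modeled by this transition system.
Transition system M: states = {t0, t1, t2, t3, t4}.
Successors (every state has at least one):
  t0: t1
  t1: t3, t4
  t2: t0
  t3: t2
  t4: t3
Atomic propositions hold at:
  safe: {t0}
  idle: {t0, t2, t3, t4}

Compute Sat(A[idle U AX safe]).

{t2, t3, t4}

Sat(AX safe) = {s : every successor in {t0}} = {t2}
A[idle U AX safe]: least fixpoint, start Z0 = Sat(AX safe) = {t2}, add states in Sat(idle) with every successor in Z. Z1 = {t2, t3}; Z2 = {t2, t3, t4}; fixed.
Sat(A[idle U AX safe]) = {t2, t3, t4}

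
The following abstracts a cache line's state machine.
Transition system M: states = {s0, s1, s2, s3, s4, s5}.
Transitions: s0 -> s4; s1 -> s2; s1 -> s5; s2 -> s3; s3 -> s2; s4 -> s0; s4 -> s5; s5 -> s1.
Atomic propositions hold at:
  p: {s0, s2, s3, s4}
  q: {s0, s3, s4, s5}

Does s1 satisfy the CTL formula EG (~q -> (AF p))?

Sat(~q) = {s1, s2}
AF p: least fixpoint, start Z0 = {s0, s2, s3, s4}, add states with every successor in Z. Already a fixed point.
Sat(AF p) = {s0, s2, s3, s4}
Sat(~q -> (AF p)) = {s0, s2, s3, s4, s5}
EG (~q -> (AF p)): greatest fixpoint, start Z0 = {s0, s2, s3, s4, s5}, keep only states in Sat with some successor in Z. Z1 = {s0, s2, s3, s4}; fixed.
Sat(EG (~q -> (AF p))) = {s0, s2, s3, s4}
s1 ∉ Sat(EG (~q -> (AF p))) = {s0, s2, s3, s4}, so the formula does not hold at s1.

No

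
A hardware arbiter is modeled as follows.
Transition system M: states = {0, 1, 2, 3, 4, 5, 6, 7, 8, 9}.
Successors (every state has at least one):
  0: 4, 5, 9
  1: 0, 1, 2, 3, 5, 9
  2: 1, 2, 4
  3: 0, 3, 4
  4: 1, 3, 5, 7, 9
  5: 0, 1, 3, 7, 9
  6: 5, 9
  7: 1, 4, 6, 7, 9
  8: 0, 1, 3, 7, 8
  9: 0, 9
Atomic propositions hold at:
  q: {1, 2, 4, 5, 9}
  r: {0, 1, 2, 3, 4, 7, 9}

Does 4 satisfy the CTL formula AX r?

Sat(AX r) = {s : every successor in {0, 1, 2, 3, 4, 7, 9}} = {2, 3, 5, 9}
4 ∉ Sat(AX r) = {2, 3, 5, 9}, so the formula does not hold at 4.

No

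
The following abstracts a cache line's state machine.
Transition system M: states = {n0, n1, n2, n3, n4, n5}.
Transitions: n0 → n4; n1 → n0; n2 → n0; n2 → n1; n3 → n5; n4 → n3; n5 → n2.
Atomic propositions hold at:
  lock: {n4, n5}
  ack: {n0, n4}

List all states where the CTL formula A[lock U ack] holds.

A[lock U ack]: least fixpoint, start Z0 = Sat(ack) = {n0, n4}, add states in Sat(lock) with every successor in Z. Already a fixed point.
Sat(A[lock U ack]) = {n0, n4}

{n0, n4}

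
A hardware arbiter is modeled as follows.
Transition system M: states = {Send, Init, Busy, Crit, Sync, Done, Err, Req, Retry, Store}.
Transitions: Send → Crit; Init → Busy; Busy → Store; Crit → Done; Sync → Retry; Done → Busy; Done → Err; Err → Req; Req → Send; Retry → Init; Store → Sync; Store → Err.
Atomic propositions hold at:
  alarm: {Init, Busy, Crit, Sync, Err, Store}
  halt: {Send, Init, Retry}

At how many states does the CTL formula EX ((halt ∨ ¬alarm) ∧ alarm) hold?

Sat(¬alarm) = {Send, Done, Req, Retry}
Sat(halt ∨ ¬alarm) = {Send, Init, Done, Req, Retry}
Sat((halt ∨ ¬alarm) ∧ alarm) = {Init}
Sat(EX ((halt ∨ ¬alarm) ∧ alarm)) = {s : some successor in {Init}} = {Retry}
|Sat(EX ((halt ∨ ¬alarm) ∧ alarm))| = |{Retry}| = 1.

1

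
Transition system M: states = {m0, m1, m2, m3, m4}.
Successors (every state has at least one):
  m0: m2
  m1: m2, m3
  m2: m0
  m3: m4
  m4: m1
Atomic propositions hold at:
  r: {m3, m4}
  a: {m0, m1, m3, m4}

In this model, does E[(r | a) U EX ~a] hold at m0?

Yes

Sat(r | a) = {m0, m1, m3, m4}
Sat(~a) = {m2}
Sat(EX ~a) = {s : some successor in {m2}} = {m0, m1}
E[(r | a) U EX ~a]: least fixpoint, start Z0 = Sat(EX ~a) = {m0, m1}, add states in Sat(r | a) with some successor in Z. Z1 = {m0, m1, m4}; Z2 = {m0, m1, m3, m4}; fixed.
Sat(E[(r | a) U EX ~a]) = {m0, m1, m3, m4}
m0 ∈ Sat(E[(r | a) U EX ~a]) = {m0, m1, m3, m4}, so the formula holds at m0.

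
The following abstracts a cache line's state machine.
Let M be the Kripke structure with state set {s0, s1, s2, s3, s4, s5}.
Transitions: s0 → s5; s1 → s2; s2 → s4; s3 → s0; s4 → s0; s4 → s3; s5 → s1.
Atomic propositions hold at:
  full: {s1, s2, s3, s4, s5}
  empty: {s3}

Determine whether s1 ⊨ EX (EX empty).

No

Sat(EX empty) = {s : some successor in {s3}} = {s4}
Sat(EX (EX empty)) = {s : some successor in {s4}} = {s2}
s1 ∉ Sat(EX (EX empty)) = {s2}, so the formula does not hold at s1.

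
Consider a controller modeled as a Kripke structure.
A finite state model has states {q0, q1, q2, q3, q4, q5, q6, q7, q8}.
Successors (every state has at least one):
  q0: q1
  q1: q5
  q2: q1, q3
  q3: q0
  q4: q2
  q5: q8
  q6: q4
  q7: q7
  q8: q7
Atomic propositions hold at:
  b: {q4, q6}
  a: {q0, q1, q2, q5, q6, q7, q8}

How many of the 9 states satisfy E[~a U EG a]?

Sat(~a) = {q3, q4}
EG a: greatest fixpoint, start Z0 = {q0, q1, q2, q5, q6, q7, q8}, keep only states in Sat with some successor in Z. Z1 = {q0, q1, q2, q5, q7, q8}; fixed.
Sat(EG a) = {q0, q1, q2, q5, q7, q8}
E[~a U EG a]: least fixpoint, start Z0 = Sat(EG a) = {q0, q1, q2, q5, q7, q8}, add states in Sat(~a) with some successor in Z. Z1 = {q0, q1, q2, q3, q4, q5, q7, q8}; fixed.
Sat(E[~a U EG a]) = {q0, q1, q2, q3, q4, q5, q7, q8}
|Sat(E[~a U EG a])| = |{q0, q1, q2, q3, q4, q5, q7, q8}| = 8.

8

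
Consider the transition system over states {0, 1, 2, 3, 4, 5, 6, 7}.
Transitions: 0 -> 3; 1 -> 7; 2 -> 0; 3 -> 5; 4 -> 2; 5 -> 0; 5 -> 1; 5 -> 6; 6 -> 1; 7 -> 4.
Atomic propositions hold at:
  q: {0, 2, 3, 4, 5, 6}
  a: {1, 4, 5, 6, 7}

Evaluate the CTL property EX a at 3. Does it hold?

Sat(EX a) = {s : some successor in {1, 4, 5, 6, 7}} = {1, 3, 5, 6, 7}
3 ∈ Sat(EX a) = {1, 3, 5, 6, 7}, so the formula holds at 3.

Yes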